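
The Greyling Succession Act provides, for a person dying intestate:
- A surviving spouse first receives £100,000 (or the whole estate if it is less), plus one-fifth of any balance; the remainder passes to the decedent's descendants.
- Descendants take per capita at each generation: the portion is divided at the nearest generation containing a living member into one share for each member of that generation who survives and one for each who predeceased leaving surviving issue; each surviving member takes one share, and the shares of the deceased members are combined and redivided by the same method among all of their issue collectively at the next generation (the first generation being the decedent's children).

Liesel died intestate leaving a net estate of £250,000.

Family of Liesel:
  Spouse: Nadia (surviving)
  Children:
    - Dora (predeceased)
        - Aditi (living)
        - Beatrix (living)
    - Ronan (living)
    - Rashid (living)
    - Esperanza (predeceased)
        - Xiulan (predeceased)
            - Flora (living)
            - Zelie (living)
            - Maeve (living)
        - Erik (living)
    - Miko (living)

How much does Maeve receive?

Nadia first takes £100,000, leaving a balance of £150,000. Nadia then takes one-fifth of the balance (£30,000), for a total of £130,000. The remaining £120,000 passes to the descendants.
The descendants' portion (£120,000) is divided at the children's generation into 5 shares of £24,000. Ronan, Rashid, and Miko each take £24,000. The 2 shares of the deceased (Dora and Esperanza) are combined into a pool of £48,000.
That pool (£48,000) is divided at the grandchildren's generation into 4 shares of £12,000. Aditi, Beatrix, and Erik each take £12,000. The remaining share for the deceased Xiulan (£12,000) is carried to the next generation.
That pool (£12,000) is divided at the great-grandchildren's generation equally among Flora, Zelie, and Maeve: £4,000 each.

Maeve receives £4,000.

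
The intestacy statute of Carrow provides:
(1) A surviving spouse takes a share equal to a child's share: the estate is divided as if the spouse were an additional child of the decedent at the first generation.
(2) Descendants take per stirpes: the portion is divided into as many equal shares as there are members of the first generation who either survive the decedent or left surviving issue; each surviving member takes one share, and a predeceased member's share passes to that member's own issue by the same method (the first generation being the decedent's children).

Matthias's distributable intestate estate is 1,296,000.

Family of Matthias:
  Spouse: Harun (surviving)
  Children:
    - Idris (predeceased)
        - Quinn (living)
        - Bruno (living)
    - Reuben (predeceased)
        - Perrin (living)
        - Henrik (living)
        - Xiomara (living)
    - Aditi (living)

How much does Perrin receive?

Perrin receives 108,000.

The spouse counts as an additional share at the children's level, so there are 4 primary shares of 324,000. Harun takes one such share (324,000).
The children's combined portion (972,000) is divided into 3 shares of 324,000: Aditi takes 324,000; Idris's 324,000 share passes to Idris's issue; Reuben's 324,000 share passes to Reuben's issue.
Idris's share (324,000) is divided into 2 shares of 162,000: Quinn and Bruno each take 162,000.
Reuben's share (324,000) is divided into 3 shares of 108,000: Perrin, Henrik, and Xiomara each take 108,000.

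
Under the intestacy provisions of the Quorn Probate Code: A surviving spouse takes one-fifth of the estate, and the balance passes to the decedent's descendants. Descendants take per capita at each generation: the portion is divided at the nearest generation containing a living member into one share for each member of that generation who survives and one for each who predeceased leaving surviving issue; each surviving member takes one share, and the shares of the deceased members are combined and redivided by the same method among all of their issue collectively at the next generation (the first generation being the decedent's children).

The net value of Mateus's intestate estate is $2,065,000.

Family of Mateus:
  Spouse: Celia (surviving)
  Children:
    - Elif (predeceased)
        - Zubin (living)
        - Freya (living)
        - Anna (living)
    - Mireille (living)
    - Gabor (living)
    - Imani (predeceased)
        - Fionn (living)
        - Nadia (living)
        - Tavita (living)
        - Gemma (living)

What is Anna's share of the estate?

Anna receives $118,000.

Celia takes one-fifth of $2,065,000 = $413,000. The remaining $1,652,000 passes to the descendants.
The descendants' portion ($1,652,000) is divided at the children's generation into 4 shares of $413,000. Mireille and Gabor each take $413,000. The 2 shares of the deceased (Elif and Imani) are combined into a pool of $826,000.
That pool ($826,000) is divided at the grandchildren's generation equally among Zubin, Freya, Anna, Fionn, Nadia, Tavita, and Gemma: $118,000 each.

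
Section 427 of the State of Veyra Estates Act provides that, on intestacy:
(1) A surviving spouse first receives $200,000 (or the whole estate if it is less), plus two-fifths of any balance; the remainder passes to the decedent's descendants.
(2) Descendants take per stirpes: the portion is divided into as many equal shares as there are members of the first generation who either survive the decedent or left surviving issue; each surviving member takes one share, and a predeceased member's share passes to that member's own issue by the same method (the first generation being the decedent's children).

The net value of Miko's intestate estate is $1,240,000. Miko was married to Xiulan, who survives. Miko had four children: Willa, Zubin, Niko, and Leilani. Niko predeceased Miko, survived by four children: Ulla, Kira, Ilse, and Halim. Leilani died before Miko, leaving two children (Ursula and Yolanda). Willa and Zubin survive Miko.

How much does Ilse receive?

Xiulan first takes $200,000, leaving a balance of $1,040,000. Xiulan then takes two-fifths of the balance ($416,000), for a total of $616,000. The remaining $624,000 passes to the descendants.
The descendants' portion ($624,000) is divided into 4 shares of $156,000: Willa and Zubin each take $156,000; Niko's $156,000 share passes to Niko's issue; Leilani's $156,000 share passes to Leilani's issue.
Niko's share ($156,000) is divided into 4 shares of $39,000: Ulla, Kira, Ilse, and Halim each take $39,000.
Leilani's share ($156,000) is divided into 2 shares of $78,000: Ursula and Yolanda each take $78,000.

Ilse receives $39,000.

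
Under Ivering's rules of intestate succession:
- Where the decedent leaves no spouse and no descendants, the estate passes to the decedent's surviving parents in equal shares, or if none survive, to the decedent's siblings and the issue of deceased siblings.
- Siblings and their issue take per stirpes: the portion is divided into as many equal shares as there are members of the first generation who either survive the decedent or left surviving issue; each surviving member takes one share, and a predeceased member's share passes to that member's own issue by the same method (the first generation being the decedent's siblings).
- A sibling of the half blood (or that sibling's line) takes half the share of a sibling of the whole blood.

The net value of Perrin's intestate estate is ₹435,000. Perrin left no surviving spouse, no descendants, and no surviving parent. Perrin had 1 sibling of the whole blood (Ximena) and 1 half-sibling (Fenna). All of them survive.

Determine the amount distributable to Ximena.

Ximena receives ₹290,000.

The entire ₹435,000 passes to the siblings and their issue.
Counting each half-blood sibling's line as half a unit, there are 3/2 units in ₹435,000, so one unit is ₹290,000. Whole-blood lines (Ximena) take ₹290,000 each; half-blood lines (Fenna) take ₹145,000 each.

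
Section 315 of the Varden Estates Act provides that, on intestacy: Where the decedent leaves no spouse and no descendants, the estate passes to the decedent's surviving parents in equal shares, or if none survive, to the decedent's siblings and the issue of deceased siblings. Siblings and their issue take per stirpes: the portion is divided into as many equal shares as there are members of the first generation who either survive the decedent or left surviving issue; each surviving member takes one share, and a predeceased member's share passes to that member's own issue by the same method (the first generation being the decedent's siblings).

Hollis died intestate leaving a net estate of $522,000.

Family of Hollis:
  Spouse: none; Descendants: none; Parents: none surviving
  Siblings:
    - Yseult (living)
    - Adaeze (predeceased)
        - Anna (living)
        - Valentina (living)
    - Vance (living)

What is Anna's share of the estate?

The entire $522,000 passes to the siblings and their issue.
That amount ($522,000) is divided into 3 shares of $174,000: Yseult and Vance each take $174,000; Adaeze's $174,000 share passes to Adaeze's issue.
Adaeze's share ($174,000) is divided into 2 shares of $87,000: Anna and Valentina each take $87,000.

Anna receives $87,000.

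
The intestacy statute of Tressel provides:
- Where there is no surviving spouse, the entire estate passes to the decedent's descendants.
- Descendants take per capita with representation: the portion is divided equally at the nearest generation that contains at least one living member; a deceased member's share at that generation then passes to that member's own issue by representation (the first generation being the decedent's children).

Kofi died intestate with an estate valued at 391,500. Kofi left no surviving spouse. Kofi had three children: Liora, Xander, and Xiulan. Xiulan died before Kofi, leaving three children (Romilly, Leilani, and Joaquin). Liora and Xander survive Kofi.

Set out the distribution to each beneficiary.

The entire 391,500 passes to the descendants.
That amount (391,500) is divided into 3 shares of 130,500: Liora and Xander each take 130,500; Xiulan's 130,500 share passes to Xiulan's issue.
Xiulan's share (130,500) is divided into 3 shares of 43,500: Romilly, Leilani, and Joaquin each take 43,500.

Liora: 130,500; Xander: 130,500; Romilly: 43,500; Leilani: 43,500; Joaquin: 43,500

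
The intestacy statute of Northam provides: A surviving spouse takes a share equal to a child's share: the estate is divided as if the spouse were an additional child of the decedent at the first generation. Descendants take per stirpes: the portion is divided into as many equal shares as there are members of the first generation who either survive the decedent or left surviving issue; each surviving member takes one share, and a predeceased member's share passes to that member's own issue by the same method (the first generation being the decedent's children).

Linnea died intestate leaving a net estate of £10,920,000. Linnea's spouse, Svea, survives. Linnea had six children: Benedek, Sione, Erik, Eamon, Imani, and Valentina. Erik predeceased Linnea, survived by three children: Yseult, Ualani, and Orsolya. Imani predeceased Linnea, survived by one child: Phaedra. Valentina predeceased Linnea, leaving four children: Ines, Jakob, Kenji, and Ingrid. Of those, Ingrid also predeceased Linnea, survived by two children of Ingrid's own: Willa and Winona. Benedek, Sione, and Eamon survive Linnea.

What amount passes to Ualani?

Ualani receives £520,000.

The spouse counts as an additional share at the children's level, so there are 7 primary shares of £1,560,000. Svea takes one such share (£1,560,000).
The children's combined portion (£9,360,000) is divided into 6 shares of £1,560,000: Benedek, Sione, and Eamon each take £1,560,000; Erik's £1,560,000 share passes to Erik's issue; Imani's £1,560,000 share passes to Imani's issue; Valentina's £1,560,000 share passes to Valentina's issue.
Erik's share (£1,560,000) is divided into 3 shares of £520,000: Yseult, Ualani, and Orsolya each take £520,000.
Imani's share (£1,560,000) passes entirely to Phaedra.
Valentina's share (£1,560,000) is divided into 4 shares of £390,000: Ines, Jakob, and Kenji each take £390,000; Ingrid's £390,000 share passes to Ingrid's issue.
Ingrid's share (£390,000) is divided into 2 shares of £195,000: Willa and Winona each take £195,000.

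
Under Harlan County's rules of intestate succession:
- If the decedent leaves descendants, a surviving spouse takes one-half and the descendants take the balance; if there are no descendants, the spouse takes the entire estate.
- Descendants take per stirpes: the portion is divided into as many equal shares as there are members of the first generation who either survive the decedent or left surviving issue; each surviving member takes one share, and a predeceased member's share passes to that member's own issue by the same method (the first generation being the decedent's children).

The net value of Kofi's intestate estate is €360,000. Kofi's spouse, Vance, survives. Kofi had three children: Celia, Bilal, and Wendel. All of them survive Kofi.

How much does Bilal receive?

Bilal receives €60,000.

Vance takes one-half of €360,000 = €180,000. The remaining €180,000 passes to the descendants.
The descendants' portion (€180,000) is divided into 3 shares of €60,000: Celia, Bilal, and Wendel each take €60,000.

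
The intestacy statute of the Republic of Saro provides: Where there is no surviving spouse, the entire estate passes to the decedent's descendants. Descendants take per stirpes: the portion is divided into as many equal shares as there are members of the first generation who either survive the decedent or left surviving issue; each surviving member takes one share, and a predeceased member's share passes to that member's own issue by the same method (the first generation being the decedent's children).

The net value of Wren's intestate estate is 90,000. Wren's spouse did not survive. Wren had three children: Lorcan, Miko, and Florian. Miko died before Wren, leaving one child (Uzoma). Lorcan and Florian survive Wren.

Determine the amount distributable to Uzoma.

Uzoma receives 30,000.

The entire 90,000 passes to the descendants.
That amount (90,000) is divided into 3 shares of 30,000: Lorcan and Florian each take 30,000; Miko's 30,000 share passes to Miko's issue.
Miko's share (30,000) passes entirely to Uzoma.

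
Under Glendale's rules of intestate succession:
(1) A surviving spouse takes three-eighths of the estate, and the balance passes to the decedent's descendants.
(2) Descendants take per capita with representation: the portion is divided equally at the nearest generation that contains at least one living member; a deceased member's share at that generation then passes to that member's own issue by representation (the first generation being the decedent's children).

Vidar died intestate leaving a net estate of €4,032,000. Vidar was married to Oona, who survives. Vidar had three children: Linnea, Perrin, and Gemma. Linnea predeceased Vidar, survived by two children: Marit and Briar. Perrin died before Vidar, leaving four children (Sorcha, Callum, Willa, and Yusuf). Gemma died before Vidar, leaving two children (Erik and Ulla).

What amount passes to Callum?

Oona takes three-eighths of €4,032,000 = €1,512,000. The remaining €2,520,000 passes to the descendants.
No child survives, so the initial division is made at the grandchildren's generation.
The descendants' portion (€2,520,000) is divided into 8 shares of €315,000: Marit, Briar, Sorcha, Callum, Willa, Yusuf, Erik, and Ulla each take €315,000.

Callum receives €315,000.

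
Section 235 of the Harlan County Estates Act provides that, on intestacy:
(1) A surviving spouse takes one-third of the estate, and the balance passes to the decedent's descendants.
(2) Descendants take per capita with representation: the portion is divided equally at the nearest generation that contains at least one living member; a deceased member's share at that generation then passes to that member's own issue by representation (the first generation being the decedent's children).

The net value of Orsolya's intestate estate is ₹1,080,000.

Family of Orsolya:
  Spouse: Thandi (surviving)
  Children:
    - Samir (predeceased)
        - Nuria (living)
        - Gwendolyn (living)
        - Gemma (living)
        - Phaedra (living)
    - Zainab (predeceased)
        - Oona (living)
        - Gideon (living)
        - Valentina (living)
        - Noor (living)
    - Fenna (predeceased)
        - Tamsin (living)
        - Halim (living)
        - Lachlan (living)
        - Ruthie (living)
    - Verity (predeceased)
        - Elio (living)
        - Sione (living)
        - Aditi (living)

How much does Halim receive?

Halim receives ₹48,000.

Thandi takes one-third of ₹1,080,000 = ₹360,000. The remaining ₹720,000 passes to the descendants.
No child survives, so the initial division is made at the grandchildren's generation.
The descendants' portion (₹720,000) is divided into 15 shares of ₹48,000: Nuria, Gwendolyn, Gemma, Phaedra, Oona, Gideon, Valentina, Noor, Tamsin, Halim, Lachlan, Ruthie, Elio, Sione, and Aditi each take ₹48,000.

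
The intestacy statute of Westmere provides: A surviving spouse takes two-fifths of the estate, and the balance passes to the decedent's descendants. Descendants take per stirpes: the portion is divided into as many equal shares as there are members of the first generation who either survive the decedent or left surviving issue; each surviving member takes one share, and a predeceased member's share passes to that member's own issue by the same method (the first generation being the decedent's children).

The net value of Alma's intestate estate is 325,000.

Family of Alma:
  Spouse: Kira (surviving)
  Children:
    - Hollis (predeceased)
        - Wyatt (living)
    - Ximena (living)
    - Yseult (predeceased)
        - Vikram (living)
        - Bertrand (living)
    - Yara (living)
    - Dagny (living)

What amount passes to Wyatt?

Wyatt receives 39,000.

Kira takes two-fifths of 325,000 = 130,000. The remaining 195,000 passes to the descendants.
The descendants' portion (195,000) is divided into 5 shares of 39,000: Ximena, Yara, and Dagny each take 39,000; Hollis's 39,000 share passes to Hollis's issue; Yseult's 39,000 share passes to Yseult's issue.
Hollis's share (39,000) passes entirely to Wyatt.
Yseult's share (39,000) is divided into 2 shares of 19,500: Vikram and Bertrand each take 19,500.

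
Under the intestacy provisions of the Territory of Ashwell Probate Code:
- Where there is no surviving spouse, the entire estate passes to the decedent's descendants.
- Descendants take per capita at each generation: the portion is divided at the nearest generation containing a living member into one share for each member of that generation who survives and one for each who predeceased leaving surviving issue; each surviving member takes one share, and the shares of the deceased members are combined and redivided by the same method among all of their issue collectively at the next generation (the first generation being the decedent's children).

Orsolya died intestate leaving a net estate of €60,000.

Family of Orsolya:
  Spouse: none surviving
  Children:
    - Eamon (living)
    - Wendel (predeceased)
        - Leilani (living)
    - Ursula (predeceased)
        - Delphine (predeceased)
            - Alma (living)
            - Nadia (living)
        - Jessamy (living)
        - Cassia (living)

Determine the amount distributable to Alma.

Alma receives €5,000.

The entire €60,000 passes to the descendants.
That amount (€60,000) is divided at the children's generation into 3 shares of €20,000. Eamon takes €20,000. The 2 shares of the deceased (Wendel and Ursula) are combined into a pool of €40,000.
That pool (€40,000) is divided at the grandchildren's generation into 4 shares of €10,000. Leilani, Jessamy, and Cassia each take €10,000. The remaining share for the deceased Delphine (€10,000) is carried to the next generation.
That pool (€10,000) is divided at the great-grandchildren's generation equally among Alma and Nadia: €5,000 each.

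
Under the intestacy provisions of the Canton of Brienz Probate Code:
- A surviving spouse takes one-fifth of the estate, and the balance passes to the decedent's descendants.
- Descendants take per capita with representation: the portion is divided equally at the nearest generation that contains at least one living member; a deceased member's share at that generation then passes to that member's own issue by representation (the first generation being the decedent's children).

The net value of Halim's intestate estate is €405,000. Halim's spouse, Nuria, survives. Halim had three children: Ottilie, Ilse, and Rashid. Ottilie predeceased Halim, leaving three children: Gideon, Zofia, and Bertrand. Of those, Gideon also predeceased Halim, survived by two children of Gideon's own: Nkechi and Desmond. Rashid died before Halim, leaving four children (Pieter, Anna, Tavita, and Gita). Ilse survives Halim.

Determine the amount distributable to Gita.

Nuria takes one-fifth of €405,000 = €81,000. The remaining €324,000 passes to the descendants.
The descendants' portion (€324,000) is divided into 3 shares of €108,000: Ilse takes €108,000; Ottilie's €108,000 share passes to Ottilie's issue; Rashid's €108,000 share passes to Rashid's issue.
Ottilie's share (€108,000) is divided into 3 shares of €36,000: Zofia and Bertrand each take €36,000; Gideon's €36,000 share passes to Gideon's issue.
Gideon's share (€36,000) is divided into 2 shares of €18,000: Nkechi and Desmond each take €18,000.
Rashid's share (€108,000) is divided into 4 shares of €27,000: Pieter, Anna, Tavita, and Gita each take €27,000.

Gita receives €27,000.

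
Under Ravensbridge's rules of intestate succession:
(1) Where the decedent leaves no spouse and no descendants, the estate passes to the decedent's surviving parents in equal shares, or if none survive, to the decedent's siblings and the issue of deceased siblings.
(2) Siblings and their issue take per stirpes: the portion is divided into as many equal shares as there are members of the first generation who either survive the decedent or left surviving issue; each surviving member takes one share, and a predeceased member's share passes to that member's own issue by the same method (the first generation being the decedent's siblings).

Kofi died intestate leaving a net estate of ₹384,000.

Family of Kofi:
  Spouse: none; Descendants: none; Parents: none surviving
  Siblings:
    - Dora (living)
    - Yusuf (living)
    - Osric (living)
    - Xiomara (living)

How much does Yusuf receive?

The entire ₹384,000 passes to the siblings and their issue.
That amount (₹384,000) is divided into 4 shares of ₹96,000: Dora, Yusuf, Osric, and Xiomara each take ₹96,000.

Yusuf receives ₹96,000.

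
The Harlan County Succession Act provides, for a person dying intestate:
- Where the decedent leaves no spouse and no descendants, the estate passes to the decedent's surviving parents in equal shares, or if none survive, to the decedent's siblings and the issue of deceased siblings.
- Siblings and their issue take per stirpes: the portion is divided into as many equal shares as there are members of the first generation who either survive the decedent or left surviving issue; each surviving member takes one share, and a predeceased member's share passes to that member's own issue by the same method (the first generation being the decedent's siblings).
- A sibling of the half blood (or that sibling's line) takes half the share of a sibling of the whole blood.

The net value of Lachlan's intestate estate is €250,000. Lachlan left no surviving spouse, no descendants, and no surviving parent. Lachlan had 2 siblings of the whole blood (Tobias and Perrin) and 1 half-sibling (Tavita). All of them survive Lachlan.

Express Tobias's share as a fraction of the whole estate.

Tobias receives 2/5 of the estate.

The entire €250,000 passes to the siblings and their issue.
Counting each half-blood sibling's line as half a unit, there are 5/2 units in €250,000, so one unit is €100,000. Whole-blood lines (Tobias and Perrin) take €100,000 each; half-blood lines (Tavita) take €50,000 each.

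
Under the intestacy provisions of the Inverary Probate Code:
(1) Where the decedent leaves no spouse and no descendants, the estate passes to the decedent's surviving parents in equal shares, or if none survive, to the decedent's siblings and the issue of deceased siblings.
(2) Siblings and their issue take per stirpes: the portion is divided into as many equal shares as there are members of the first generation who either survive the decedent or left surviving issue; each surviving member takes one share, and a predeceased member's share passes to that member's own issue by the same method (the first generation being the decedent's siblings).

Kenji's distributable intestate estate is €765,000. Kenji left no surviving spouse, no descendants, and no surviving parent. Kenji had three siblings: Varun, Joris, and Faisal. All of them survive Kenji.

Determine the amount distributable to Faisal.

Faisal receives €255,000.

The entire €765,000 passes to the siblings and their issue.
That amount (€765,000) is divided into 3 shares of €255,000: Varun, Joris, and Faisal each take €255,000.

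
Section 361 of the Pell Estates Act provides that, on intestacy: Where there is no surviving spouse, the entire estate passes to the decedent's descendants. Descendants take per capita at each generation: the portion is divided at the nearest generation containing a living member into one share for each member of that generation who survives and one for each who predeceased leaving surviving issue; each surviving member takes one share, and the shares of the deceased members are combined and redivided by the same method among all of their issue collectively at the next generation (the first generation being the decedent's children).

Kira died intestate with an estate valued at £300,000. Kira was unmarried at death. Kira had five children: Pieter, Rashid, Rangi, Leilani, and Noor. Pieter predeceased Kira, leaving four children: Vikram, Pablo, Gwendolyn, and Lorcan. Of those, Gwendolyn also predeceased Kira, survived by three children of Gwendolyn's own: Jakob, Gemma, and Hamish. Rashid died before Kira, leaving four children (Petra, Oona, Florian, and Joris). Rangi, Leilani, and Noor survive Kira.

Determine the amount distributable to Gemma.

Gemma receives £5,000.

The entire £300,000 passes to the descendants.
That amount (£300,000) is divided at the children's generation into 5 shares of £60,000. Rangi, Leilani, and Noor each take £60,000. The 2 shares of the deceased (Pieter and Rashid) are combined into a pool of £120,000.
That pool (£120,000) is divided at the grandchildren's generation into 8 shares of £15,000. Vikram, Pablo, Lorcan, Petra, Oona, Florian, and Joris each take £15,000. The remaining share for the deceased Gwendolyn (£15,000) is carried to the next generation.
That pool (£15,000) is divided at the great-grandchildren's generation equally among Jakob, Gemma, and Hamish: £5,000 each.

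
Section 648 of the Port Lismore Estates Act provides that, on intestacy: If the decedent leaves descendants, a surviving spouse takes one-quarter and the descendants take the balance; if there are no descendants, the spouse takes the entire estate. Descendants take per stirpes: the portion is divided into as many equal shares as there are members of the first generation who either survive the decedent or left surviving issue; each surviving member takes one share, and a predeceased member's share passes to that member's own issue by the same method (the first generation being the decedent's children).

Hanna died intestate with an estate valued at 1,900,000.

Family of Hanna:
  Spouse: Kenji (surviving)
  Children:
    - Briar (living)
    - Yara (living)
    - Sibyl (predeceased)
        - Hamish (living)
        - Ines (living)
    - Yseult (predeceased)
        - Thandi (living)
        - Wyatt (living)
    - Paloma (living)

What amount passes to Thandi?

Kenji takes one-quarter of 1,900,000 = 475,000. The remaining 1,425,000 passes to the descendants.
The descendants' portion (1,425,000) is divided into 5 shares of 285,000: Briar, Yara, and Paloma each take 285,000; Sibyl's 285,000 share passes to Sibyl's issue; Yseult's 285,000 share passes to Yseult's issue.
Sibyl's share (285,000) is divided into 2 shares of 142,500: Hamish and Ines each take 142,500.
Yseult's share (285,000) is divided into 2 shares of 142,500: Thandi and Wyatt each take 142,500.

Thandi receives 142,500.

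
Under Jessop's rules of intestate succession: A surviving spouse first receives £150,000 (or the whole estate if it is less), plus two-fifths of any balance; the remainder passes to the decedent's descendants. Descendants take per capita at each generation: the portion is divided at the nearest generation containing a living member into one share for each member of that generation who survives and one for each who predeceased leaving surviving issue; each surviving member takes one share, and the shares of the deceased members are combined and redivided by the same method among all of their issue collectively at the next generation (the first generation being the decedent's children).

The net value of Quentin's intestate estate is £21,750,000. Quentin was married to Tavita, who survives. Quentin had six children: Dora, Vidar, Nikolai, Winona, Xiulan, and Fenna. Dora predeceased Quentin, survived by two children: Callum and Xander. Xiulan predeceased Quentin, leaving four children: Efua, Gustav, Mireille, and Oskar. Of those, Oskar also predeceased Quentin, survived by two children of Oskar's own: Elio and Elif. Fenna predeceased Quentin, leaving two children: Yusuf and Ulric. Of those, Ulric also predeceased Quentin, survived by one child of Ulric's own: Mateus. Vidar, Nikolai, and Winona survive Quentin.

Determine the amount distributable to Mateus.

Tavita first takes £150,000, leaving a balance of £21,600,000. Tavita then takes two-fifths of the balance (£8,640,000), for a total of £8,790,000. The remaining £12,960,000 passes to the descendants.
The descendants' portion (£12,960,000) is divided at the children's generation into 6 shares of £2,160,000. Vidar, Nikolai, and Winona each take £2,160,000. The 3 shares of the deceased (Dora, Xiulan, and Fenna) are combined into a pool of £6,480,000.
That pool (£6,480,000) is divided at the grandchildren's generation into 8 shares of £810,000. Callum, Xander, Efua, Gustav, Mireille, and Yusuf each take £810,000. The 2 shares of the deceased (Oskar and Ulric) are combined into a pool of £1,620,000.
That pool (£1,620,000) is divided at the great-grandchildren's generation equally among Elio, Elif, and Mateus: £540,000 each.

Mateus receives £540,000.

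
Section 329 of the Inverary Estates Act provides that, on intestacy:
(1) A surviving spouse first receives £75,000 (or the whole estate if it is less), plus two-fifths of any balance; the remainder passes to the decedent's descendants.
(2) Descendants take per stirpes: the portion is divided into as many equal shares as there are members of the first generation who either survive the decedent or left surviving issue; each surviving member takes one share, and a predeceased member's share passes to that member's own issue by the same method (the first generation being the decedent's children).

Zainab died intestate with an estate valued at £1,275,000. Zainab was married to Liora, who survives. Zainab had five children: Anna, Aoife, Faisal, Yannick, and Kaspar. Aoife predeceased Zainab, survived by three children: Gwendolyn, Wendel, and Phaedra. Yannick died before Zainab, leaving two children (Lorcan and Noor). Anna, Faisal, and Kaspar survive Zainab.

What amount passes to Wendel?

Wendel receives £48,000.

Liora first takes £75,000, leaving a balance of £1,200,000. Liora then takes two-fifths of the balance (£480,000), for a total of £555,000. The remaining £720,000 passes to the descendants.
The descendants' portion (£720,000) is divided into 5 shares of £144,000: Anna, Faisal, and Kaspar each take £144,000; Aoife's £144,000 share passes to Aoife's issue; Yannick's £144,000 share passes to Yannick's issue.
Aoife's share (£144,000) is divided into 3 shares of £48,000: Gwendolyn, Wendel, and Phaedra each take £48,000.
Yannick's share (£144,000) is divided into 2 shares of £72,000: Lorcan and Noor each take £72,000.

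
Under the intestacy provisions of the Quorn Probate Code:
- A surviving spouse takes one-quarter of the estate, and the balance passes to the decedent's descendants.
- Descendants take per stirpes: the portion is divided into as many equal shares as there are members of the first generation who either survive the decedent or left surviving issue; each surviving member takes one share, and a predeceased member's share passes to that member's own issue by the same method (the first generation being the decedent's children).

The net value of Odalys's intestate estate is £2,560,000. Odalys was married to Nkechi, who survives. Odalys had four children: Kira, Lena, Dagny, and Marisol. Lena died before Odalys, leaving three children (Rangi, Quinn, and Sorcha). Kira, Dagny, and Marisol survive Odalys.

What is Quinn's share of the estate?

Quinn receives £160,000.

Nkechi takes one-quarter of £2,560,000 = £640,000. The remaining £1,920,000 passes to the descendants.
The descendants' portion (£1,920,000) is divided into 4 shares of £480,000: Kira, Dagny, and Marisol each take £480,000; Lena's £480,000 share passes to Lena's issue.
Lena's share (£480,000) is divided into 3 shares of £160,000: Rangi, Quinn, and Sorcha each take £160,000.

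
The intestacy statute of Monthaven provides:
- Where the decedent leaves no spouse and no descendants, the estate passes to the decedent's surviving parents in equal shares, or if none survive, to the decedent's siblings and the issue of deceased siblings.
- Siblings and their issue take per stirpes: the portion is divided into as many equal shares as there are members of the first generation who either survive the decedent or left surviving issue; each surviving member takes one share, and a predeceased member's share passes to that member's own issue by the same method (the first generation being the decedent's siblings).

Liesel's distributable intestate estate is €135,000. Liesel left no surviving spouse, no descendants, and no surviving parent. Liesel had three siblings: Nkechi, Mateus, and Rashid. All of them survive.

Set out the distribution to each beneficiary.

The entire €135,000 passes to the siblings and their issue.
That amount (€135,000) is divided into 3 shares of €45,000: Nkechi, Mateus, and Rashid each take €45,000.

Nkechi: €45,000; Mateus: €45,000; Rashid: €45,000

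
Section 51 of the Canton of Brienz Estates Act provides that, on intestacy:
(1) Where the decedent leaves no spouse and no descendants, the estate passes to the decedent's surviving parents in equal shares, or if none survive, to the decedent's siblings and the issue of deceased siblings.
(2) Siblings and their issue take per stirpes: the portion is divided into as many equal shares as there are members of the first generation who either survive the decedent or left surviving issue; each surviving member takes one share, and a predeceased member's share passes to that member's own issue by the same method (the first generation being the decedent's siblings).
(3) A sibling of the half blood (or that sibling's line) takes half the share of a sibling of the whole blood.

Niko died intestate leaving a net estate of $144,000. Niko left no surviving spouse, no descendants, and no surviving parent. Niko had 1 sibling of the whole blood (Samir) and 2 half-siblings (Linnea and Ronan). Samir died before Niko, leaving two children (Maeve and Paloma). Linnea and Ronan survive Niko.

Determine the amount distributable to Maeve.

Maeve receives $36,000.

The entire $144,000 passes to the siblings and their issue.
Counting each half-blood sibling's line as half a unit, there are 2 units in $144,000, so one unit is $72,000. Whole-blood lines (Samir) take $72,000 each; half-blood lines (Linnea and Ronan) take $36,000 each.
Samir's share ($72,000) is divided into 2 shares of $36,000: Maeve and Paloma each take $36,000.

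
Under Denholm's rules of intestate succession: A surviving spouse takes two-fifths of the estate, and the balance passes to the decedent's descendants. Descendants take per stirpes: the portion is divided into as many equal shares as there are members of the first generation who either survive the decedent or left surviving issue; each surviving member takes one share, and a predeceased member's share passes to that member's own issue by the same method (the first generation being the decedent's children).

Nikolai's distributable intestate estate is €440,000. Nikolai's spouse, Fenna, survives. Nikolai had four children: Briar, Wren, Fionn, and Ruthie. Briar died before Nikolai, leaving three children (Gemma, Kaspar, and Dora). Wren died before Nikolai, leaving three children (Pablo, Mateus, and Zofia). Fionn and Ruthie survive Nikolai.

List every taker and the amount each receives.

Fenna: €176,000; Gemma: €22,000; Kaspar: €22,000; Dora: €22,000; Pablo: €22,000; Mateus: €22,000; Zofia: €22,000; Fionn: €66,000; Ruthie: €66,000

Fenna takes two-fifths of €440,000 = €176,000. The remaining €264,000 passes to the descendants.
The descendants' portion (€264,000) is divided into 4 shares of €66,000: Fionn and Ruthie each take €66,000; Briar's €66,000 share passes to Briar's issue; Wren's €66,000 share passes to Wren's issue.
Briar's share (€66,000) is divided into 3 shares of €22,000: Gemma, Kaspar, and Dora each take €22,000.
Wren's share (€66,000) is divided into 3 shares of €22,000: Pablo, Mateus, and Zofia each take €22,000.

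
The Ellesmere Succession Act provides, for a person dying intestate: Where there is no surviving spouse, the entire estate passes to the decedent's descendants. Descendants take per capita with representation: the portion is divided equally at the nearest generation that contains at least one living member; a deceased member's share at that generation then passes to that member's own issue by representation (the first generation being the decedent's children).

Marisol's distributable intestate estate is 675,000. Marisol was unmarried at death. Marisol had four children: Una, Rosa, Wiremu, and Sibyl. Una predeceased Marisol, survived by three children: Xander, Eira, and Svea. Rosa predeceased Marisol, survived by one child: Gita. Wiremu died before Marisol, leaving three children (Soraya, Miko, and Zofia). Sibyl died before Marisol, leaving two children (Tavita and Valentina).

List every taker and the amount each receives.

The entire 675,000 passes to the descendants.
No child survives, so the initial division is made at the grandchildren's generation.
That amount (675,000) is divided into 9 shares of 75,000: Xander, Eira, Svea, Gita, Soraya, Miko, Zofia, Tavita, and Valentina each take 75,000.

Xander: 75,000; Eira: 75,000; Svea: 75,000; Gita: 75,000; Soraya: 75,000; Miko: 75,000; Zofia: 75,000; Tavita: 75,000; Valentina: 75,000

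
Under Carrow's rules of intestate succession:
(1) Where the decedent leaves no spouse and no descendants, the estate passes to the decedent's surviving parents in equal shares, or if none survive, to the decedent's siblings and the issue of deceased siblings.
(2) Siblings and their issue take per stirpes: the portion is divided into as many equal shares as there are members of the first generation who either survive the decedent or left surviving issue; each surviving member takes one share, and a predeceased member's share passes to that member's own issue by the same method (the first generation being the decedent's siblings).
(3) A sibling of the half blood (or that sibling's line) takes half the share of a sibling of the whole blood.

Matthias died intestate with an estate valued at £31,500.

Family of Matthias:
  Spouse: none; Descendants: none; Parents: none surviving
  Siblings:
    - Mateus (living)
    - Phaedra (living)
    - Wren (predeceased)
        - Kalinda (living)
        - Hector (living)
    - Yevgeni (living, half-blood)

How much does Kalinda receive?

Kalinda receives £4,500.

The entire £31,500 passes to the siblings and their issue.
Counting each half-blood sibling's line as half a unit, there are 7/2 units in £31,500, so one unit is £9,000. Whole-blood lines (Mateus, Phaedra, and Wren) take £9,000 each; half-blood lines (Yevgeni) take £4,500 each.
Wren's share (£9,000) is divided into 2 shares of £4,500: Kalinda and Hector each take £4,500.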